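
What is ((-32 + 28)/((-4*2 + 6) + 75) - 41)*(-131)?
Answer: 392607/73 ≈ 5378.2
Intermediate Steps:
((-32 + 28)/((-4*2 + 6) + 75) - 41)*(-131) = (-4/((-8 + 6) + 75) - 41)*(-131) = (-4/(-2 + 75) - 41)*(-131) = (-4/73 - 41)*(-131) = -2997/73*(-131) = 392607/73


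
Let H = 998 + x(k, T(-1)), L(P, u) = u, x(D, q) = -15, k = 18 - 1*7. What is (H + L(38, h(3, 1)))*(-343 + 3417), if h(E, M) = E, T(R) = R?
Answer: 3030964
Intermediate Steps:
k = 11 (k = 18 - 7 = 11)
H = 983 (H = 998 - 15 = 983)
(H + L(38, h(3, 1)))*(-343 + 3417) = (983 + 3)*(-343 + 3417) = 986*3074 = 3030964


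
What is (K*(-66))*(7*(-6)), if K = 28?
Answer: 77616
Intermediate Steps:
(K*(-66))*(7*(-6)) = (28*(-66))*(7*(-6)) = -1848*(-42) = 77616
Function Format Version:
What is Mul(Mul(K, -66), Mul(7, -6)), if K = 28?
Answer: 77616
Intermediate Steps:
Mul(Mul(K, -66), Mul(7, -6)) = Mul(Mul(28, -66), Mul(7, -6)) = Mul(-1848, -42) = 77616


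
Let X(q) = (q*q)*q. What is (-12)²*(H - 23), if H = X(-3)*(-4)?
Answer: 12240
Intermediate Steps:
X(q) = q³ (X(q) = q²*q = q³)
H = 108 (H = (-3)³*(-4) = -27*(-4) = 108)
(-12)²*(H - 23) = (-12)²*(108 - 23) = 144*85 = 12240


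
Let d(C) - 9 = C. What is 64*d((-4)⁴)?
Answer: 16960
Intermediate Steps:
d(C) = 9 + C
64*d((-4)⁴) = 64*(9 + (-4)⁴) = 64*(9 + 256) = 64*265 = 16960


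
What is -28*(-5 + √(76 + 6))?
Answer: 140 - 28*√82 ≈ -113.55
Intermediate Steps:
-28*(-5 + √(76 + 6)) = -28*(-5 + √82) = 140 - 28*√82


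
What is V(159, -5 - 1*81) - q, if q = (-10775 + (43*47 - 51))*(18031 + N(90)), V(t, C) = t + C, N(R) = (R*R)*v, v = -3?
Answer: -55198472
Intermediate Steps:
N(R) = -3*R² (N(R) = (R*R)*(-3) = R²*(-3) = -3*R²)
V(t, C) = C + t
q = 55198545 (q = (-10775 + (43*47 - 51))*(18031 - 3*90²) = (-10775 + (2021 - 51))*(18031 - 3*8100) = (-10775 + 1970)*(18031 - 24300) = -8805*(-6269) = 55198545)
V(159, -5 - 1*81) - q = ((-5 - 1*81) + 159) - 1*55198545 = ((-5 - 81) + 159) - 55198545 = (-86 + 159) - 55198545 = 73 - 55198545 = -55198472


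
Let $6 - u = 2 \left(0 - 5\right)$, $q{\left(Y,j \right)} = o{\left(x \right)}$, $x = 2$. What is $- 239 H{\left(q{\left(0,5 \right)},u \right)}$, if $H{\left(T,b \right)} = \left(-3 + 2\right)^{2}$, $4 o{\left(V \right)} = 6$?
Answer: $-239$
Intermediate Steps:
$o{\left(V \right)} = \frac{3}{2}$ ($o{\left(V \right)} = \frac{1}{4} \cdot 6 = \frac{3}{2}$)
$q{\left(Y,j \right)} = \frac{3}{2}$
$u = 16$ ($u = 6 - 2 \left(0 - 5\right) = 6 - 2 \left(-5\right) = 6 - -10 = 6 + 10 = 16$)
$H{\left(T,b \right)} = 1$ ($H{\left(T,b \right)} = \left(-1\right)^{2} = 1$)
$- 239 H{\left(q{\left(0,5 \right)},u \right)} = \left(-239\right) 1 = -239$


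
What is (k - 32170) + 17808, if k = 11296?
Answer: -3066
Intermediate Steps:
(k - 32170) + 17808 = (11296 - 32170) + 17808 = -20874 + 17808 = -3066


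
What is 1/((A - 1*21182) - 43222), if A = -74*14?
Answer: -1/65440 ≈ -1.5281e-5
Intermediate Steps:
A = -1036
1/((A - 1*21182) - 43222) = 1/((-1036 - 1*21182) - 43222) = 1/((-1036 - 21182) - 43222) = 1/(-22218 - 43222) = 1/(-65440) = -1/65440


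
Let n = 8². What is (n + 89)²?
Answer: 23409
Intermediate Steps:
n = 64
(n + 89)² = (64 + 89)² = 153² = 23409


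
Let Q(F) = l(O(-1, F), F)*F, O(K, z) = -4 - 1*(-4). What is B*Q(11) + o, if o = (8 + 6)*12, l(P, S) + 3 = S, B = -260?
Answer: -22712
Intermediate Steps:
O(K, z) = 0 (O(K, z) = -4 + 4 = 0)
l(P, S) = -3 + S
Q(F) = F*(-3 + F) (Q(F) = (-3 + F)*F = F*(-3 + F))
o = 168 (o = 14*12 = 168)
B*Q(11) + o = -2860*(-3 + 11) + 168 = -2860*8 + 168 = -260*88 + 168 = -22880 + 168 = -22712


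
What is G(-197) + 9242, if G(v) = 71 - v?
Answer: 9510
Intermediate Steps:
G(-197) + 9242 = (71 - 1*(-197)) + 9242 = (71 + 197) + 9242 = 268 + 9242 = 9510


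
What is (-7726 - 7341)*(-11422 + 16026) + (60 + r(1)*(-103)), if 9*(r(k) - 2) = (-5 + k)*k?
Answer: -624317114/9 ≈ -6.9369e+7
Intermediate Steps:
r(k) = 2 + k*(-5 + k)/9 (r(k) = 2 + ((-5 + k)*k)/9 = 2 + (k*(-5 + k))/9 = 2 + k*(-5 + k)/9)
(-7726 - 7341)*(-11422 + 16026) + (60 + r(1)*(-103)) = (-7726 - 7341)*(-11422 + 16026) + (60 + (2 - 5/9*1 + (1/9)*1**2)*(-103)) = -15067*4604 + (60 + (2 - 5/9 + (1/9)*1)*(-103)) = -69368468 + (60 + (2 - 5/9 + 1/9)*(-103)) = -69368468 + (60 + (14/9)*(-103)) = -69368468 + (60 - 1442/9) = -69368468 - 902/9 = -624317114/9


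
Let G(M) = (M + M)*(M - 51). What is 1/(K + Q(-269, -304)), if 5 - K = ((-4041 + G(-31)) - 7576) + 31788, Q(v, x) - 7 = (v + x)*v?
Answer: 1/128894 ≈ 7.7583e-6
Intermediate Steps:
Q(v, x) = 7 + v*(v + x) (Q(v, x) = 7 + (v + x)*v = 7 + v*(v + x))
G(M) = 2*M*(-51 + M) (G(M) = (2*M)*(-51 + M) = 2*M*(-51 + M))
K = -25250 (K = 5 - (((-4041 + 2*(-31)*(-51 - 31)) - 7576) + 31788) = 5 - (((-4041 + 2*(-31)*(-82)) - 7576) + 31788) = 5 - (((-4041 + 5084) - 7576) + 31788) = 5 - ((1043 - 7576) + 31788) = 5 - (-6533 + 31788) = 5 - 1*25255 = 5 - 25255 = -25250)
1/(K + Q(-269, -304)) = 1/(-25250 + (7 + (-269)**2 - 269*(-304))) = 1/(-25250 + (7 + 72361 + 81776)) = 1/(-25250 + 154144) = 1/128894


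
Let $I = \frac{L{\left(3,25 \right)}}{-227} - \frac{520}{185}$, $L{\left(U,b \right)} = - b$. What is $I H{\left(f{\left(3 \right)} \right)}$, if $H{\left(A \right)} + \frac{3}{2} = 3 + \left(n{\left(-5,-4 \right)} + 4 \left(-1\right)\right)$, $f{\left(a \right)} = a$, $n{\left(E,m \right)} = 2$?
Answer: $\frac{22683}{16798} \approx 1.3503$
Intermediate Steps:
$I = - \frac{22683}{8399}$ ($I = \frac{\left(-1\right) 25}{-227} - \frac{520}{185} = \left(-25\right) \left(- \frac{1}{227}\right) - \frac{104}{37} = \frac{25}{227} - \frac{104}{37} = - \frac{22683}{8399} \approx -2.7007$)
$H{\left(A \right)} = - \frac{1}{2}$ ($H{\left(A \right)} = - \frac{3}{2} + \left(3 + \left(2 + 4 \left(-1\right)\right)\right) = - \frac{3}{2} + \left(3 + \left(2 - 4\right)\right) = - \frac{3}{2} + \left(3 - 2\right) = - \frac{3}{2} + 1 = - \frac{1}{2}$)
$I H{\left(f{\left(3 \right)} \right)} = \left(- \frac{22683}{8399}\right) \left(- \frac{1}{2}\right) = \frac{22683}{16798}$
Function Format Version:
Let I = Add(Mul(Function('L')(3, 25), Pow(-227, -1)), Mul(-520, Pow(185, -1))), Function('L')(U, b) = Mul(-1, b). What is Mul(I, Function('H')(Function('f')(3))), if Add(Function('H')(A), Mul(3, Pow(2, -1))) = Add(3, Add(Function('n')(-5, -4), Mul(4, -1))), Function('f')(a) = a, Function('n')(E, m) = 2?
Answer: Rational(22683, 16798) ≈ 1.3503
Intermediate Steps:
I = Rational(-22683, 8399) (I = Add(Mul(Mul(-1, 25), Pow(-227, -1)), Mul(-520, Pow(185, -1))) = Add(Mul(-25, Rational(-1, 227)), Mul(-520, Rational(1, 185))) = Add(Rational(25, 227), Rational(-104, 37)) = Rational(-22683, 8399) ≈ -2.7007)
Function('H')(A) = Rational(-1, 2) (Function('H')(A) = Add(Rational(-3, 2), Add(3, Add(2, Mul(4, -1)))) = Add(Rational(-3, 2), Add(3, Add(2, -4))) = Add(Rational(-3, 2), Add(3, -2)) = Add(Rational(-3, 2), 1) = Rational(-1, 2))
Mul(I, Function('H')(Function('f')(3))) = Mul(Rational(-22683, 8399), Rational(-1, 2)) = Rational(22683, 16798)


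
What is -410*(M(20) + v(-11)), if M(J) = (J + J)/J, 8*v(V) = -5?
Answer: -2255/4 ≈ -563.75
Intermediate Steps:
v(V) = -5/8 (v(V) = (⅛)*(-5) = -5/8)
M(J) = 2 (M(J) = (2*J)/J = 2)
-410*(M(20) + v(-11)) = -410*(2 - 5/8) = -410*11/8 = -2255/4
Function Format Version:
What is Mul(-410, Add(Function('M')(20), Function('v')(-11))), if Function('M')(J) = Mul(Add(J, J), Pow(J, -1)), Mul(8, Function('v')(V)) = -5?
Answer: Rational(-2255, 4) ≈ -563.75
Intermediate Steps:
Function('v')(V) = Rational(-5, 8) (Function('v')(V) = Mul(Rational(1, 8), -5) = Rational(-5, 8))
Function('M')(J) = 2 (Function('M')(J) = Mul(Mul(2, J), Pow(J, -1)) = 2)
Mul(-410, Add(Function('M')(20), Function('v')(-11))) = Mul(-410, Add(2, Rational(-5, 8))) = Mul(-410, Rational(11, 8)) = Rational(-2255, 4)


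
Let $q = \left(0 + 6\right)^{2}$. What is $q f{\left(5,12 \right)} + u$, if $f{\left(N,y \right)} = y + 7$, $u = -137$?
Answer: $547$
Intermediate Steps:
$q = 36$ ($q = 6^{2} = 36$)
$f{\left(N,y \right)} = 7 + y$
$q f{\left(5,12 \right)} + u = 36 \left(7 + 12\right) - 137 = 36 \cdot 19 - 137 = 684 - 137 = 547$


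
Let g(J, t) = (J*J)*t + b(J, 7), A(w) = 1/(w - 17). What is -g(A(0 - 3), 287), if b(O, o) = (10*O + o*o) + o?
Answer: -22487/400 ≈ -56.218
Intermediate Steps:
A(w) = 1/(-17 + w)
b(O, o) = o + o**2 + 10*O (b(O, o) = (10*O + o**2) + o = (o**2 + 10*O) + o = o + o**2 + 10*O)
g(J, t) = 56 + 10*J + t*J**2 (g(J, t) = (J*J)*t + (7 + 7**2 + 10*J) = J**2*t + (7 + 49 + 10*J) = t*J**2 + (56 + 10*J) = 56 + 10*J + t*J**2)
-g(A(0 - 3), 287) = -(56 + 10/(-17 + (0 - 3)) + 287*(1/(-17 + (0 - 3)))**2) = -(56 + 10/(-17 - 3) + 287*(1/(-17 - 3))**2) = -(56 + 10/(-20) + 287*(1/(-20))**2) = -(56 + 10*(-1/20) + 287*(-1/20)**2) = -(56 - 1/2 + 287*(1/400)) = -(56 - 1/2 + 287/400) = -1*22487/400 = -22487/400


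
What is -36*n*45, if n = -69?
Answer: 111780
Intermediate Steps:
-36*n*45 = -36*(-69)*45 = 2484*45 = 111780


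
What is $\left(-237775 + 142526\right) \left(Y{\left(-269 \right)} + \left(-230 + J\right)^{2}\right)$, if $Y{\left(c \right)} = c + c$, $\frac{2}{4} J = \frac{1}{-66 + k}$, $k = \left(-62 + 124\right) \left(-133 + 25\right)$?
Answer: $- \frac{8144606022637601}{1633023} \approx -4.9874 \cdot 10^{9}$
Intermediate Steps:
$k = -6696$ ($k = 62 \left(-108\right) = -6696$)
$J = - \frac{1}{3381}$ ($J = \frac{2}{-66 - 6696} = \frac{2}{-6762} = 2 \left(- \frac{1}{6762}\right) = - \frac{1}{3381} \approx -0.00029577$)
$Y{\left(c \right)} = 2 c$
$\left(-237775 + 142526\right) \left(Y{\left(-269 \right)} + \left(-230 + J\right)^{2}\right) = \left(-237775 + 142526\right) \left(2 \left(-269\right) + \left(-230 - \frac{1}{3381}\right)^{2}\right) = - 95249 \left(-538 + \left(- \frac{777631}{3381}\right)^{2}\right) = - 95249 \left(-538 + \frac{604709972161}{11431161}\right) = \left(-95249\right) \frac{598560007543}{11431161} = - \frac{8144606022637601}{1633023}$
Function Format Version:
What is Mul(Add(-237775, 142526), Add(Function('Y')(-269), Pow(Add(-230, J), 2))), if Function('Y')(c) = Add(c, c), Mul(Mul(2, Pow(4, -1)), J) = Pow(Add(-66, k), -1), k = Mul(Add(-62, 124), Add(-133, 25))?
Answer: Rational(-8144606022637601, 1633023) ≈ -4.9874e+9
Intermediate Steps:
k = -6696 (k = Mul(62, -108) = -6696)
J = Rational(-1, 3381) (J = Mul(2, Pow(Add(-66, -6696), -1)) = Mul(2, Pow(-6762, -1)) = Mul(2, Rational(-1, 6762)) = Rational(-1, 3381) ≈ -0.00029577)
Function('Y')(c) = Mul(2, c)
Mul(Add(-237775, 142526), Add(Function('Y')(-269), Pow(Add(-230, J), 2))) = Mul(Add(-237775, 142526), Add(Mul(2, -269), Pow(Add(-230, Rational(-1, 3381)), 2))) = Mul(-95249, Add(-538, Pow(Rational(-777631, 3381), 2))) = Mul(-95249, Add(-538, Rational(604709972161, 11431161))) = Mul(-95249, Rational(598560007543, 11431161)) = Rational(-8144606022637601, 1633023)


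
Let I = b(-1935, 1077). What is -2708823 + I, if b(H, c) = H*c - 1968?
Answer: -4794786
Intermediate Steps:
b(H, c) = -1968 + H*c
I = -2085963 (I = -1968 - 1935*1077 = -1968 - 2083995 = -2085963)
-2708823 + I = -2708823 - 2085963 = -4794786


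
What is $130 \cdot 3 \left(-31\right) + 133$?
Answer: $-11957$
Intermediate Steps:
$130 \cdot 3 \left(-31\right) + 133 = 130 \left(-93\right) + 133 = -12090 + 133 = -11957$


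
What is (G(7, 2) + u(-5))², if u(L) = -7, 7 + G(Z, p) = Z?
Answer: 49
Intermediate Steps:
G(Z, p) = -7 + Z
(G(7, 2) + u(-5))² = ((-7 + 7) - 7)² = (0 - 7)² = (-7)² = 49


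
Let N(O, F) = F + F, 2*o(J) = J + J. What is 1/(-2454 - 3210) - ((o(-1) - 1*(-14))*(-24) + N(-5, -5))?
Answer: 1823807/5664 ≈ 322.00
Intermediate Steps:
o(J) = J (o(J) = (J + J)/2 = (2*J)/2 = J)
N(O, F) = 2*F
1/(-2454 - 3210) - ((o(-1) - 1*(-14))*(-24) + N(-5, -5)) = 1/(-2454 - 3210) - ((-1 - 1*(-14))*(-24) + 2*(-5)) = 1/(-5664) - ((-1 + 14)*(-24) - 10) = -1/5664 - (13*(-24) - 10) = -1/5664 - (-312 - 10) = -1/5664 - 1*(-322) = -1/5664 + 322 = 1823807/5664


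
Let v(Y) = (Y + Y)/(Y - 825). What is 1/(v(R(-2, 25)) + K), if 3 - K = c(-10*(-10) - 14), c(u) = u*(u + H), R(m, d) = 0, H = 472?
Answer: -1/47985 ≈ -2.0840e-5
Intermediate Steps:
c(u) = u*(472 + u) (c(u) = u*(u + 472) = u*(472 + u))
v(Y) = 2*Y/(-825 + Y) (v(Y) = (2*Y)/(-825 + Y) = 2*Y/(-825 + Y))
K = -47985 (K = 3 - (-10*(-10) - 14)*(472 + (-10*(-10) - 14)) = 3 - (100 - 14)*(472 + (100 - 14)) = 3 - 86*(472 + 86) = 3 - 86*558 = 3 - 1*47988 = 3 - 47988 = -47985)
1/(v(R(-2, 25)) + K) = 1/(2*0/(-825 + 0) - 47985) = 1/(2*0/(-825) - 47985) = 1/(2*0*(-1/825) - 47985) = 1/(0 - 47985) = 1/(-47985) = -1/47985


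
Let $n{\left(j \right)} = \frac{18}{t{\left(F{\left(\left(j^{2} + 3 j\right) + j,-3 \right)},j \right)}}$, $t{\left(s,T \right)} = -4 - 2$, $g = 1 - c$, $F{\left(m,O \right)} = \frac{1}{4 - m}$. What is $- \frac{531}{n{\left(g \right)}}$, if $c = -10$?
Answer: $177$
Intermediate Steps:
$g = 11$ ($g = 1 - -10 = 1 + 10 = 11$)
$t{\left(s,T \right)} = -6$ ($t{\left(s,T \right)} = -4 - 2 = -6$)
$n{\left(j \right)} = -3$ ($n{\left(j \right)} = \frac{18}{-6} = 18 \left(- \frac{1}{6}\right) = -3$)
$- \frac{531}{n{\left(g \right)}} = - \frac{531}{-3} = \left(-531\right) \left(- \frac{1}{3}\right) = 177$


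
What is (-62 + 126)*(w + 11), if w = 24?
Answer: 2240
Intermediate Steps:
(-62 + 126)*(w + 11) = (-62 + 126)*(24 + 11) = 64*35 = 2240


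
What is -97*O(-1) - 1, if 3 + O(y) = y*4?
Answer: 678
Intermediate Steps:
O(y) = -3 + 4*y (O(y) = -3 + y*4 = -3 + 4*y)
-97*O(-1) - 1 = -97*(-3 + 4*(-1)) - 1 = -97*(-3 - 4) - 1 = -97*(-7) - 1 = 679 - 1 = 678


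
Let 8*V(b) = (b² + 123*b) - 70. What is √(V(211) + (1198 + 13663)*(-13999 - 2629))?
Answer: I*√988399630/2 ≈ 15719.0*I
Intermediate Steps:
V(b) = -35/4 + b²/8 + 123*b/8 (V(b) = ((b² + 123*b) - 70)/8 = (-70 + b² + 123*b)/8 = -35/4 + b²/8 + 123*b/8)
√(V(211) + (1198 + 13663)*(-13999 - 2629)) = √((-35/4 + (⅛)*211² + (123/8)*211) + (1198 + 13663)*(-13999 - 2629)) = √((-35/4 + (⅛)*44521 + 25953/8) + 14861*(-16628)) = √((-35/4 + 44521/8 + 25953/8) - 247108708) = √(17601/2 - 247108708) = √(-494199815/2) = I*√988399630/2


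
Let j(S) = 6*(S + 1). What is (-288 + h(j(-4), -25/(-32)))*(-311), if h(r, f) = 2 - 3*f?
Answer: 2869597/32 ≈ 89675.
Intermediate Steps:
j(S) = 6 + 6*S (j(S) = 6*(1 + S) = 6 + 6*S)
(-288 + h(j(-4), -25/(-32)))*(-311) = (-288 + (2 - (-75)/(-32)))*(-311) = (-288 + (2 - (-75)*(-1)/32))*(-311) = (-288 + (2 - 3*25/32))*(-311) = (-288 + (2 - 75/32))*(-311) = (-288 - 11/32)*(-311) = -9227/32*(-311) = 2869597/32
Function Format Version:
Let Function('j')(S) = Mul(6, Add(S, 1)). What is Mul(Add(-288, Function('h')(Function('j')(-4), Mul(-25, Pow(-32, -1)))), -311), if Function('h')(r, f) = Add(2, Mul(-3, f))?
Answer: Rational(2869597, 32) ≈ 89675.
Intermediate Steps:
Function('j')(S) = Add(6, Mul(6, S)) (Function('j')(S) = Mul(6, Add(1, S)) = Add(6, Mul(6, S)))
Mul(Add(-288, Function('h')(Function('j')(-4), Mul(-25, Pow(-32, -1)))), -311) = Mul(Add(-288, Add(2, Mul(-3, Mul(-25, Pow(-32, -1))))), -311) = Mul(Add(-288, Add(2, Mul(-3, Mul(-25, Rational(-1, 32))))), -311) = Mul(Add(-288, Add(2, Mul(-3, Rational(25, 32)))), -311) = Mul(Add(-288, Add(2, Rational(-75, 32))), -311) = Mul(Add(-288, Rational(-11, 32)), -311) = Mul(Rational(-9227, 32), -311) = Rational(2869597, 32)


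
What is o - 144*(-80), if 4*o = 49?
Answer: 46129/4 ≈ 11532.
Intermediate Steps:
o = 49/4 (o = (1/4)*49 = 49/4 ≈ 12.250)
o - 144*(-80) = 49/4 - 144*(-80) = 49/4 + 11520 = 46129/4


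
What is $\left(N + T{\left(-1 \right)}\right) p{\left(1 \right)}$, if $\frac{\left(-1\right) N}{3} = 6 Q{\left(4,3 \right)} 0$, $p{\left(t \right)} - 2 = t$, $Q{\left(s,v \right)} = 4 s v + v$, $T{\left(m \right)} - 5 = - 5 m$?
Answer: $30$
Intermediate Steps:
$T{\left(m \right)} = 5 - 5 m$
$Q{\left(s,v \right)} = v + 4 s v$ ($Q{\left(s,v \right)} = 4 s v + v = v + 4 s v$)
$p{\left(t \right)} = 2 + t$
$N = 0$ ($N = - 3 \cdot 6 \cdot 3 \left(1 + 4 \cdot 4\right) 0 = - 3 \cdot 6 \cdot 3 \left(1 + 16\right) 0 = - 3 \cdot 6 \cdot 3 \cdot 17 \cdot 0 = - 3 \cdot 6 \cdot 51 \cdot 0 = - 3 \cdot 306 \cdot 0 = \left(-3\right) 0 = 0$)
$\left(N + T{\left(-1 \right)}\right) p{\left(1 \right)} = \left(0 + \left(5 - -5\right)\right) \left(2 + 1\right) = \left(0 + \left(5 + 5\right)\right) 3 = \left(0 + 10\right) 3 = 10 \cdot 3 = 30$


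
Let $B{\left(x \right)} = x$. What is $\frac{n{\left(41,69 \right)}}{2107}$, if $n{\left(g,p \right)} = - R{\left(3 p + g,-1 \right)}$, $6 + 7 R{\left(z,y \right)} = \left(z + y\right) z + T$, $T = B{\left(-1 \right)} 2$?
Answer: $- \frac{61248}{14749} \approx -4.1527$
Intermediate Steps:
$T = -2$ ($T = \left(-1\right) 2 = -2$)
$R{\left(z,y \right)} = - \frac{8}{7} + \frac{z \left(y + z\right)}{7}$ ($R{\left(z,y \right)} = - \frac{6}{7} + \frac{\left(z + y\right) z - 2}{7} = - \frac{6}{7} + \frac{\left(y + z\right) z - 2}{7} = - \frac{6}{7} + \frac{z \left(y + z\right) - 2}{7} = - \frac{6}{7} + \frac{-2 + z \left(y + z\right)}{7} = - \frac{6}{7} + \left(- \frac{2}{7} + \frac{z \left(y + z\right)}{7}\right) = - \frac{8}{7} + \frac{z \left(y + z\right)}{7}$)
$n{\left(g,p \right)} = \frac{8}{7} - \frac{\left(g + 3 p\right)^{2}}{7} + \frac{g}{7} + \frac{3 p}{7}$ ($n{\left(g,p \right)} = - (- \frac{8}{7} + \frac{\left(3 p + g\right)^{2}}{7} + \frac{1}{7} \left(-1\right) \left(3 p + g\right)) = - (- \frac{8}{7} + \frac{\left(g + 3 p\right)^{2}}{7} + \frac{1}{7} \left(-1\right) \left(g + 3 p\right)) = - (- \frac{8}{7} + \frac{\left(g + 3 p\right)^{2}}{7} - \left(\frac{g}{7} + \frac{3 p}{7}\right)) = - (- \frac{8}{7} - \frac{3 p}{7} - \frac{g}{7} + \frac{\left(g + 3 p\right)^{2}}{7}) = \frac{8}{7} - \frac{\left(g + 3 p\right)^{2}}{7} + \frac{g}{7} + \frac{3 p}{7}$)
$\frac{n{\left(41,69 \right)}}{2107} = \frac{\frac{8}{7} - \frac{\left(41 + 3 \cdot 69\right)^{2}}{7} + \frac{1}{7} \cdot 41 + \frac{3}{7} \cdot 69}{2107} = \left(\frac{8}{7} - \frac{\left(41 + 207\right)^{2}}{7} + \frac{41}{7} + \frac{207}{7}\right) \frac{1}{2107} = \left(\frac{8}{7} - \frac{248^{2}}{7} + \frac{41}{7} + \frac{207}{7}\right) \frac{1}{2107} = \left(\frac{8}{7} - \frac{61504}{7} + \frac{41}{7} + \frac{207}{7}\right) \frac{1}{2107} = \left(- \frac{61248}{7}\right) \frac{1}{2107} = - \frac{61248}{14749}$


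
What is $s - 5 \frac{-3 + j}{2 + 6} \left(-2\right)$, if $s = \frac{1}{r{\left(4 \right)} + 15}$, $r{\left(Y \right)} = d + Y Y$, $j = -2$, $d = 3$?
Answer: $- \frac{423}{68} \approx -6.2206$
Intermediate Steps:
$r{\left(Y \right)} = 3 + Y^{2}$ ($r{\left(Y \right)} = 3 + Y Y = 3 + Y^{2}$)
$s = \frac{1}{34}$ ($s = \frac{1}{\left(3 + 4^{2}\right) + 15} = \frac{1}{\left(3 + 16\right) + 15} = \frac{1}{19 + 15} = \frac{1}{34} \approx 0.029412$)
$s - 5 \frac{-3 + j}{2 + 6} \left(-2\right) = \frac{1}{34} - 5 \frac{-3 - 2}{2 + 6} \left(-2\right) = \frac{1}{34} - 5 - \frac{5}{8} \left(-2\right) = \frac{1}{34} - 5 \left(-5\right) \frac{1}{8} \left(-2\right) = \frac{1}{34} - 5 \left(\left(- \frac{5}{8}\right) \left(-2\right)\right) = \frac{1}{34} - \frac{25}{4} = - \frac{423}{68}$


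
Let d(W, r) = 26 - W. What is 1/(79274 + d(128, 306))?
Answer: 1/79172 ≈ 1.2631e-5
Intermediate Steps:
1/(79274 + d(128, 306)) = 1/(79274 + (26 - 1*128)) = 1/(79274 + (26 - 128)) = 1/(79274 - 102) = 1/79172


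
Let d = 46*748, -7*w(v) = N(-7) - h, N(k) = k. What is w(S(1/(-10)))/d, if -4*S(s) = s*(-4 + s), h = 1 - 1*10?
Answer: -1/120428 ≈ -8.3037e-6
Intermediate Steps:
h = -9 (h = 1 - 10 = -9)
S(s) = -s*(-4 + s)/4
w(v) = -2/7 (w(v) = -(-7 - 1*(-9))/7 = -(-7 + 9)/7 = -⅐*2 = -2/7)
d = 34408
w(S(1/(-10)))/d = -2/7/34408 = -2/7*1/34408 = -1/120428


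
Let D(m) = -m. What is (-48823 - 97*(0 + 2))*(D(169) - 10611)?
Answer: 528403260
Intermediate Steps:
(-48823 - 97*(0 + 2))*(D(169) - 10611) = (-48823 - 97*(0 + 2))*(-1*169 - 10611) = (-48823 - 97*2)*(-169 - 10611) = (-48823 - 194)*(-10780) = -49017*(-10780) = 528403260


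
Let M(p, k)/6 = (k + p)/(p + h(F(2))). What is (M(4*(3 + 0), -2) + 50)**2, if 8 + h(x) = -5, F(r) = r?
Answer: 100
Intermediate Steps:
h(x) = -13 (h(x) = -8 - 5 = -13)
M(p, k) = 6*(k + p)/(-13 + p) (M(p, k) = 6*((k + p)/(p - 13)) = 6*((k + p)/(-13 + p)) = 6*(k + p)/(-13 + p))
(M(4*(3 + 0), -2) + 50)**2 = (6*(-2 + 4*(3 + 0))/(-13 + 4*(3 + 0)) + 50)**2 = (6*(-2 + 4*3)/(-13 + 4*3) + 50)**2 = (6*(-2 + 12)/(-13 + 12) + 50)**2 = (6*10/(-1) + 50)**2 = (6*(-1)*10 + 50)**2 = (-60 + 50)**2 = (-10)**2 = 100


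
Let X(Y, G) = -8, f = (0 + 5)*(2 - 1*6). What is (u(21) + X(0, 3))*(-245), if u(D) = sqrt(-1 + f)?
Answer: 1960 - 245*I*sqrt(21) ≈ 1960.0 - 1122.7*I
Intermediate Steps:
f = -20 (f = 5*(2 - 6) = 5*(-4) = -20)
u(D) = I*sqrt(21) (u(D) = sqrt(-1 - 20) = sqrt(-21) = I*sqrt(21))
(u(21) + X(0, 3))*(-245) = (I*sqrt(21) - 8)*(-245) = (-8 + I*sqrt(21))*(-245) = 1960 - 245*I*sqrt(21)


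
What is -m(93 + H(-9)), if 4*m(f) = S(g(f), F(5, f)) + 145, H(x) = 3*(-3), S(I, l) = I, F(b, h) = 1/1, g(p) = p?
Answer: -229/4 ≈ -57.250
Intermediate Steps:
F(b, h) = 1
H(x) = -9
m(f) = 145/4 + f/4 (m(f) = (f + 145)/4 = (145 + f)/4 = 145/4 + f/4)
-m(93 + H(-9)) = -(145/4 + (93 - 9)/4) = -(145/4 + (¼)*84) = -(145/4 + 21) = -1*229/4 = -229/4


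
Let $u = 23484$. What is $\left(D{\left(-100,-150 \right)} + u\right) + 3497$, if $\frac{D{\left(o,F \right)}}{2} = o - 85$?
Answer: $26611$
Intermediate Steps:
$D{\left(o,F \right)} = -170 + 2 o$ ($D{\left(o,F \right)} = 2 \left(o - 85\right) = 2 \left(-85 + o\right) = -170 + 2 o$)
$\left(D{\left(-100,-150 \right)} + u\right) + 3497 = \left(\left(-170 + 2 \left(-100\right)\right) + 23484\right) + 3497 = \left(\left(-170 - 200\right) + 23484\right) + 3497 = \left(-370 + 23484\right) + 3497 = 23114 + 3497 = 26611$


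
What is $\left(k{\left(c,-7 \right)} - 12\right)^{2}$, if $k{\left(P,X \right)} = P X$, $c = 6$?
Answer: $2916$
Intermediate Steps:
$\left(k{\left(c,-7 \right)} - 12\right)^{2} = \left(6 \left(-7\right) - 12\right)^{2} = \left(-42 - 12\right)^{2} = \left(-54\right)^{2} = 2916$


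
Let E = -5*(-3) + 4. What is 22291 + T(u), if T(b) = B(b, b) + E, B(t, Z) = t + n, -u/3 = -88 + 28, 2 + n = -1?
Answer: 22487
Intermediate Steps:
n = -3 (n = -2 - 1 = -3)
u = 180 (u = -3*(-88 + 28) = -3*(-60) = 180)
E = 19 (E = 15 + 4 = 19)
B(t, Z) = -3 + t (B(t, Z) = t - 3 = -3 + t)
T(b) = 16 + b (T(b) = (-3 + b) + 19 = 16 + b)
22291 + T(u) = 22291 + (16 + 180) = 22291 + 196 = 22487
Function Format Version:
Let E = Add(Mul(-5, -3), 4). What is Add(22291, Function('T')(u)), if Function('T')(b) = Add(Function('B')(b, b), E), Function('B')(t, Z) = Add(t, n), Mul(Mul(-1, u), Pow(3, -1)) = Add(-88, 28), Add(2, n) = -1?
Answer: 22487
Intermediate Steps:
n = -3 (n = Add(-2, -1) = -3)
u = 180 (u = Mul(-3, Add(-88, 28)) = Mul(-3, -60) = 180)
E = 19 (E = Add(15, 4) = 19)
Function('B')(t, Z) = Add(-3, t) (Function('B')(t, Z) = Add(t, -3) = Add(-3, t))
Function('T')(b) = Add(16, b) (Function('T')(b) = Add(Add(-3, b), 19) = Add(16, b))
Add(22291, Function('T')(u)) = Add(22291, Add(16, 180)) = Add(22291, 196) = 22487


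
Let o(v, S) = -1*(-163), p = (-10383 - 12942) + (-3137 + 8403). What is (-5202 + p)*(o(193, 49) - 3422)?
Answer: 75807599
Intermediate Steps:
p = -18059 (p = -23325 + 5266 = -18059)
o(v, S) = 163
(-5202 + p)*(o(193, 49) - 3422) = (-5202 - 18059)*(163 - 3422) = -23261*(-3259) = 75807599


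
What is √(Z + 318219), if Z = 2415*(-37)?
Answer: 16*√894 ≈ 478.40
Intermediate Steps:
Z = -89355
√(Z + 318219) = √(-89355 + 318219) = √228864 = 16*√894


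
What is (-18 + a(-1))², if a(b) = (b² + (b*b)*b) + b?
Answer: 361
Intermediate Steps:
a(b) = b + b² + b³ (a(b) = (b² + b²*b) + b = (b² + b³) + b = b + b² + b³)
(-18 + a(-1))² = (-18 - (1 - 1 + (-1)²))² = (-18 - (1 - 1 + 1))² = (-18 - 1*1)² = (-18 - 1)² = (-19)² = 361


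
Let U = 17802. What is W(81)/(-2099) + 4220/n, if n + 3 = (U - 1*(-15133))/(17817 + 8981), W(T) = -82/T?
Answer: -19227029972002/8068931721 ≈ -2382.8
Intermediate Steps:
n = -47459/26798 (n = -3 + (17802 - 1*(-15133))/(17817 + 8981) = -3 + (17802 + 15133)/26798 = -3 + 32935*(1/26798) = -3 + 32935/26798 = -47459/26798 ≈ -1.7710)
W(81)/(-2099) + 4220/n = -82/81/(-2099) + 4220/(-47459/26798) = -82*1/81*(-1/2099) + 4220*(-26798/47459) = -82/81*(-1/2099) - 113087560/47459 = 82/170019 - 113087560/47459 = -19227029972002/8068931721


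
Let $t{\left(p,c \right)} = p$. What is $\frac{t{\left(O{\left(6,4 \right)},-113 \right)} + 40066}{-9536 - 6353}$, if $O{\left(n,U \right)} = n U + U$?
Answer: $- \frac{40094}{15889} \approx -2.5234$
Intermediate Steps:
$O{\left(n,U \right)} = U + U n$ ($O{\left(n,U \right)} = U n + U = U + U n$)
$\frac{t{\left(O{\left(6,4 \right)},-113 \right)} + 40066}{-9536 - 6353} = \frac{4 \left(1 + 6\right) + 40066}{-9536 - 6353} = \frac{4 \cdot 7 + 40066}{-15889} = \left(28 + 40066\right) \left(- \frac{1}{15889}\right) = 40094 \left(- \frac{1}{15889}\right) = - \frac{40094}{15889}$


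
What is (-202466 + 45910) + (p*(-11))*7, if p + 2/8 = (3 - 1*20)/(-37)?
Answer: -23172675/148 ≈ -1.5657e+5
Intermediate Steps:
p = 31/148 (p = -¼ + (3 - 1*20)/(-37) = -¼ + (3 - 20)*(-1/37) = -¼ - 17*(-1/37) = -¼ + 17/37 = 31/148 ≈ 0.20946)
(-202466 + 45910) + (p*(-11))*7 = (-202466 + 45910) + ((31/148)*(-11))*7 = -156556 - 341/148*7 = -156556 - 2387/148 = -23172675/148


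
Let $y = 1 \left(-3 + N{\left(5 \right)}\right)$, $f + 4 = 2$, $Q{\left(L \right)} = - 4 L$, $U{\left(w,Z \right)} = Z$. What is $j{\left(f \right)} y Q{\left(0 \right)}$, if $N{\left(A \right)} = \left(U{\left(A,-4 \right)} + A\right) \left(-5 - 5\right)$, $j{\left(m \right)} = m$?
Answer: $0$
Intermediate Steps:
$f = -2$ ($f = -4 + 2 = -2$)
$N{\left(A \right)} = 40 - 10 A$ ($N{\left(A \right)} = \left(-4 + A\right) \left(-5 - 5\right) = \left(-4 + A\right) \left(-10\right) = 40 - 10 A$)
$y = -13$ ($y = 1 \left(-3 + \left(40 - 50\right)\right) = 1 \left(-3 - 10\right) = 1 \left(-13\right) = -13$)
$j{\left(f \right)} y Q{\left(0 \right)} = \left(-2\right) \left(-13\right) \left(\left(-4\right) 0\right) = 26 \cdot 0 = 0$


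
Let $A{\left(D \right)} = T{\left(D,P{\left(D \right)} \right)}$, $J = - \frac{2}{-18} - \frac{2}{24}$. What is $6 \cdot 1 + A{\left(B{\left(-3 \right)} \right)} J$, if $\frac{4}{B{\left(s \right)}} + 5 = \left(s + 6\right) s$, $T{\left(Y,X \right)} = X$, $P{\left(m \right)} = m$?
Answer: $\frac{755}{126} \approx 5.9921$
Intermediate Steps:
$B{\left(s \right)} = \frac{4}{-5 + s \left(6 + s\right)}$ ($B{\left(s \right)} = \frac{4}{-5 + \left(s + 6\right) s} = \frac{4}{-5 + \left(6 + s\right) s} = \frac{4}{-5 + s \left(6 + s\right)}$)
$J = \frac{1}{36}$ ($J = \left(-2\right) \left(- \frac{1}{18}\right) - \frac{1}{12} = \frac{1}{9} - \frac{1}{12} = \frac{1}{36} \approx 0.027778$)
$A{\left(D \right)} = D$
$6 \cdot 1 + A{\left(B{\left(-3 \right)} \right)} J = 6 \cdot 1 + \frac{4}{-5 + \left(-3\right)^{2} + 6 \left(-3\right)} \frac{1}{36} = 6 + \frac{4}{-5 + 9 - 18} \cdot \frac{1}{36} = 6 + \frac{4}{-14} \cdot \frac{1}{36} = 6 + 4 \left(- \frac{1}{14}\right) \frac{1}{36} = 6 - \frac{1}{126} = \frac{755}{126}$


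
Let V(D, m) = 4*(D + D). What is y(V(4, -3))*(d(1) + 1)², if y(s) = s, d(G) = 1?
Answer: 128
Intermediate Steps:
V(D, m) = 8*D (V(D, m) = 4*(2*D) = 8*D)
y(V(4, -3))*(d(1) + 1)² = (8*4)*(1 + 1)² = 32*2² = 32*4 = 128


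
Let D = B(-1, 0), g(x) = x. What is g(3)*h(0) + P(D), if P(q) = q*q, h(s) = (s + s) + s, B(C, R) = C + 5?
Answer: 16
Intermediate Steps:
B(C, R) = 5 + C
h(s) = 3*s (h(s) = 2*s + s = 3*s)
D = 4 (D = 5 - 1 = 4)
P(q) = q²
g(3)*h(0) + P(D) = 3*(3*0) + 4² = 3*0 + 16 = 0 + 16 = 16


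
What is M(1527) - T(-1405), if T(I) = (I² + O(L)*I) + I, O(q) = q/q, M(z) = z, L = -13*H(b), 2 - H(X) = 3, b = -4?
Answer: -1969688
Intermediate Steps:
H(X) = -1 (H(X) = 2 - 1*3 = 2 - 3 = -1)
L = 13 (L = -13*(-1) = 13)
O(q) = 1
T(I) = I² + 2*I (T(I) = (I² + 1*I) + I = (I² + I) + I = (I + I²) + I = I² + 2*I)
M(1527) - T(-1405) = 1527 - (-1405)*(2 - 1405) = 1527 - (-1405)*(-1403) = 1527 - 1*1971215 = 1527 - 1971215 = -1969688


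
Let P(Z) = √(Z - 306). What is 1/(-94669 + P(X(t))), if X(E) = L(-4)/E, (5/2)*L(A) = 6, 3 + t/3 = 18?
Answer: -7100175/672166490021 - 5*I*√68838/672166490021 ≈ -1.0563e-5 - 1.9517e-9*I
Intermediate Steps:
t = 45 (t = -9 + 3*18 = -9 + 54 = 45)
L(A) = 12/5 (L(A) = (⅖)*6 = 12/5)
X(E) = 12/(5*E)
P(Z) = √(-306 + Z)
1/(-94669 + P(X(t))) = 1/(-94669 + √(-306 + (12/5)/45)) = 1/(-94669 + √(-306 + (12/5)*(1/45))) = 1/(-94669 + √(-306 + 4/75)) = 1/(-94669 + √(-22946/75)) = 1/(-94669 + I*√68838/15)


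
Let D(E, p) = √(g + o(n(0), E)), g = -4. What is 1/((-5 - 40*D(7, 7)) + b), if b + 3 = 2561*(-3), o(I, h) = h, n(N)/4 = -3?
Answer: -7691/59146681 + 40*√3/59146681 ≈ -0.00012886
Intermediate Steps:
n(N) = -12 (n(N) = 4*(-3) = -12)
b = -7686 (b = -3 + 2561*(-3) = -3 - 7683 = -7686)
D(E, p) = √(-4 + E)
1/((-5 - 40*D(7, 7)) + b) = 1/((-5 - 40*√(-4 + 7)) - 7686) = 1/((-5 - 40*√3) - 7686) = 1/(-7691 - 40*√3)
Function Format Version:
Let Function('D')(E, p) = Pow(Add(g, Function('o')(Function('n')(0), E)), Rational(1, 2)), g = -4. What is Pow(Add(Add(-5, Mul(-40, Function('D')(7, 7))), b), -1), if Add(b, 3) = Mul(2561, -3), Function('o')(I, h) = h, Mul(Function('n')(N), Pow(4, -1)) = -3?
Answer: Add(Rational(-7691, 59146681), Mul(Rational(40, 59146681), Pow(3, Rational(1, 2)))) ≈ -0.00012886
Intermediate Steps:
Function('n')(N) = -12 (Function('n')(N) = Mul(4, -3) = -12)
b = -7686 (b = Add(-3, Mul(2561, -3)) = Add(-3, -7683) = -7686)
Function('D')(E, p) = Pow(Add(-4, E), Rational(1, 2))
Pow(Add(Add(-5, Mul(-40, Function('D')(7, 7))), b), -1) = Pow(Add(Add(-5, Mul(-40, Pow(Add(-4, 7), Rational(1, 2)))), -7686), -1) = Pow(Add(Add(-5, Mul(-40, Pow(3, Rational(1, 2)))), -7686), -1) = Pow(Add(-7691, Mul(-40, Pow(3, Rational(1, 2)))), -1)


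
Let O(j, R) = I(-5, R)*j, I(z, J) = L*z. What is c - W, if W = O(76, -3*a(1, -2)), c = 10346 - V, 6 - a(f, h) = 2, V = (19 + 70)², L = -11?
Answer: -1755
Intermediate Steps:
V = 7921 (V = 89² = 7921)
I(z, J) = -11*z
a(f, h) = 4 (a(f, h) = 6 - 1*2 = 6 - 2 = 4)
c = 2425 (c = 10346 - 1*7921 = 10346 - 7921 = 2425)
O(j, R) = 55*j (O(j, R) = (-11*(-5))*j = 55*j)
W = 4180 (W = 55*76 = 4180)
c - W = 2425 - 1*4180 = 2425 - 4180 = -1755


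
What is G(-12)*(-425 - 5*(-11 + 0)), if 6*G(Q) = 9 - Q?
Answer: -1295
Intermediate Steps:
G(Q) = 3/2 - Q/6 (G(Q) = (9 - Q)/6 = 3/2 - Q/6)
G(-12)*(-425 - 5*(-11 + 0)) = (3/2 - ⅙*(-12))*(-425 - 5*(-11 + 0)) = (3/2 + 2)*(-425 - 5*(-11)) = 7*(-425 + 55)/2 = (7/2)*(-370) = -1295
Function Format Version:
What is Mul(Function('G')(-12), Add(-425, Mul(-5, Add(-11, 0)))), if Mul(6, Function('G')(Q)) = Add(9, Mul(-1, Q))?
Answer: -1295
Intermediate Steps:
Function('G')(Q) = Add(Rational(3, 2), Mul(Rational(-1, 6), Q)) (Function('G')(Q) = Mul(Rational(1, 6), Add(9, Mul(-1, Q))) = Add(Rational(3, 2), Mul(Rational(-1, 6), Q)))
Mul(Function('G')(-12), Add(-425, Mul(-5, Add(-11, 0)))) = Mul(Add(Rational(3, 2), Mul(Rational(-1, 6), -12)), Add(-425, Mul(-5, Add(-11, 0)))) = Mul(Add(Rational(3, 2), 2), Add(-425, Mul(-5, -11))) = Mul(Rational(7, 2), Add(-425, 55)) = Mul(Rational(7, 2), -370) = -1295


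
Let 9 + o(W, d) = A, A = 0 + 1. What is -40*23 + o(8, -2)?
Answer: -928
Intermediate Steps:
A = 1
o(W, d) = -8 (o(W, d) = -9 + 1 = -8)
-40*23 + o(8, -2) = -40*23 - 8 = -920 - 8 = -928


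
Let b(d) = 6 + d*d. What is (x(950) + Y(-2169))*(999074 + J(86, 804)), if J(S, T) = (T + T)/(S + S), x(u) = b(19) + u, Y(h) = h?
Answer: -36602417568/43 ≈ -8.5122e+8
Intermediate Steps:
b(d) = 6 + d**2
x(u) = 367 + u (x(u) = (6 + 19**2) + u = (6 + 361) + u = 367 + u)
J(S, T) = T/S (J(S, T) = (2*T)/((2*S)) = (2*T)*(1/(2*S)) = T/S)
(x(950) + Y(-2169))*(999074 + J(86, 804)) = ((367 + 950) - 2169)*(999074 + 804/86) = (1317 - 2169)*(999074 + 804*(1/86)) = -852*(999074 + 402/43) = -852*42960584/43 = -36602417568/43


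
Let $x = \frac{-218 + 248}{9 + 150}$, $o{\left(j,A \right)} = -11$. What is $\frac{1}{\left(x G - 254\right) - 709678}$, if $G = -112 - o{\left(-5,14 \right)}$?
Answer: $- \frac{53}{37627406} \approx -1.4085 \cdot 10^{-6}$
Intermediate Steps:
$G = -101$ ($G = -112 - -11 = -112 + 11 = -101$)
$x = \frac{10}{53}$ ($x = \frac{30}{159} = 30 \cdot \frac{1}{159} = \frac{10}{53} \approx 0.18868$)
$\frac{1}{\left(x G - 254\right) - 709678} = \frac{1}{\left(\frac{10}{53} \left(-101\right) - 254\right) - 709678} = \frac{1}{\left(- \frac{1010}{53} - 254\right) - 709678} = \frac{1}{- \frac{14472}{53} - 709678} = \frac{1}{- \frac{37627406}{53}} = - \frac{53}{37627406}$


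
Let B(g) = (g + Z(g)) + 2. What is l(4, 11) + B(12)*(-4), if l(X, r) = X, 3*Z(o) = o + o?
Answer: -84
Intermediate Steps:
Z(o) = 2*o/3 (Z(o) = (o + o)/3 = (2*o)/3 = 2*o/3)
B(g) = 2 + 5*g/3 (B(g) = (g + 2*g/3) + 2 = 5*g/3 + 2 = 2 + 5*g/3)
l(4, 11) + B(12)*(-4) = 4 + (2 + (5/3)*12)*(-4) = 4 + (2 + 20)*(-4) = 4 + 22*(-4) = 4 - 88 = -84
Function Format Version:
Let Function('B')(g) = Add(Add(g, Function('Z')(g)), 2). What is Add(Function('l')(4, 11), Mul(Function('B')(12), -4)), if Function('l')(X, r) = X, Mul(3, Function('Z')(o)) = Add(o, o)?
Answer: -84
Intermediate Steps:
Function('Z')(o) = Mul(Rational(2, 3), o) (Function('Z')(o) = Mul(Rational(1, 3), Add(o, o)) = Mul(Rational(1, 3), Mul(2, o)) = Mul(Rational(2, 3), o))
Function('B')(g) = Add(2, Mul(Rational(5, 3), g)) (Function('B')(g) = Add(Add(g, Mul(Rational(2, 3), g)), 2) = Add(Mul(Rational(5, 3), g), 2) = Add(2, Mul(Rational(5, 3), g)))
Add(Function('l')(4, 11), Mul(Function('B')(12), -4)) = Add(4, Mul(Add(2, Mul(Rational(5, 3), 12)), -4)) = Add(4, Mul(Add(2, 20), -4)) = Add(4, Mul(22, -4)) = Add(4, -88) = -84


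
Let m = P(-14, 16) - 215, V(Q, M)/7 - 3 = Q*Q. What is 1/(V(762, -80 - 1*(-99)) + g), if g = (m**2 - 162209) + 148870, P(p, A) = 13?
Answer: 1/4091994 ≈ 2.4438e-7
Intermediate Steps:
V(Q, M) = 21 + 7*Q**2 (V(Q, M) = 21 + 7*(Q*Q) = 21 + 7*Q**2)
m = -202 (m = 13 - 215 = -202)
g = 27465 (g = ((-202)**2 - 162209) + 148870 = (40804 - 162209) + 148870 = -121405 + 148870 = 27465)
1/(V(762, -80 - 1*(-99)) + g) = 1/((21 + 7*762**2) + 27465) = 1/((21 + 7*580644) + 27465) = 1/((21 + 4064508) + 27465) = 1/(4064529 + 27465) = 1/4091994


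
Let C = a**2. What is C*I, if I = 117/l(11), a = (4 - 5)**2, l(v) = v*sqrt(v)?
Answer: 117*sqrt(11)/121 ≈ 3.2070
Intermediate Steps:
l(v) = v**(3/2)
a = 1 (a = (-1)**2 = 1)
I = 117*sqrt(11)/121 (I = 117/(11**(3/2)) = 117/((11*sqrt(11))) = 117*(sqrt(11)/121) = 117*sqrt(11)/121 ≈ 3.2070)
C = 1 (C = 1**2 = 1)
C*I = 1*(117*sqrt(11)/121) = 117*sqrt(11)/121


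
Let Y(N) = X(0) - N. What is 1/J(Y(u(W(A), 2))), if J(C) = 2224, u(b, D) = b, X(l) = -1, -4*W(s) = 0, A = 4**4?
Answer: 1/2224 ≈ 0.00044964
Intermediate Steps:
A = 256
W(s) = 0 (W(s) = -1/4*0 = 0)
Y(N) = -1 - N
1/J(Y(u(W(A), 2))) = 1/2224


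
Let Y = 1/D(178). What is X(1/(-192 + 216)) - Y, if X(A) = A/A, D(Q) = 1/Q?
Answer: -177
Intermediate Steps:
X(A) = 1
Y = 178 (Y = 1/(1/178) = 178)
X(1/(-192 + 216)) - Y = 1 - 1*178 = 1 - 178 = -177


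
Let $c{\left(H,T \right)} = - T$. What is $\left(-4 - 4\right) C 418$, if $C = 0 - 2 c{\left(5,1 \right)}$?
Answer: $-6688$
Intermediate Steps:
$C = 2$ ($C = 0 - 2 \left(\left(-1\right) 1\right) = 0 - -2 = 0 + 2 = 2$)
$\left(-4 - 4\right) C 418 = \left(-4 - 4\right) 2 \cdot 418 = \left(-8\right) 2 \cdot 418 = \left(-16\right) 418 = -6688$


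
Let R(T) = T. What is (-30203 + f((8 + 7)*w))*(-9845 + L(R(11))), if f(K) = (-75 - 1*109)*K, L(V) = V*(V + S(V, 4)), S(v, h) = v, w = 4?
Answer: 396056529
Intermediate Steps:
L(V) = 2*V**2 (L(V) = V*(V + V) = V*(2*V) = 2*V**2)
f(K) = -184*K (f(K) = (-75 - 109)*K = -184*K)
(-30203 + f((8 + 7)*w))*(-9845 + L(R(11))) = (-30203 - 184*(8 + 7)*4)*(-9845 + 2*11**2) = (-30203 - 2760*4)*(-9845 + 2*121) = (-30203 - 184*60)*(-9845 + 242) = (-30203 - 11040)*(-9603) = -41243*(-9603) = 396056529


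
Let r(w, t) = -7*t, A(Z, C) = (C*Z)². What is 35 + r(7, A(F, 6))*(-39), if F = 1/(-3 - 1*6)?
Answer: 469/3 ≈ 156.33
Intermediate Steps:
F = -⅑ (F = 1/(-3 - 6) = 1/(-9) = -⅑ ≈ -0.11111)
A(Z, C) = C²*Z²
35 + r(7, A(F, 6))*(-39) = 35 - 7*6²*(-⅑)²*(-39) = 35 - 252/81*(-39) = 35 - 7*4/9*(-39) = 35 - 28/9*(-39) = 35 + 364/3 = 469/3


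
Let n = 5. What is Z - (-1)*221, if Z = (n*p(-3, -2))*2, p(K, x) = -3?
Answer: 191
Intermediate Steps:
Z = -30 (Z = (5*(-3))*2 = -15*2 = -30)
Z - (-1)*221 = -30 - (-1)*221 = -30 - 1*(-221) = -30 + 221 = 191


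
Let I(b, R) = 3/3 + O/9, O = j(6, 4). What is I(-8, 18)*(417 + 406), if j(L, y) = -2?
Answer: 5761/9 ≈ 640.11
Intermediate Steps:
O = -2
I(b, R) = 7/9 (I(b, R) = 3/3 - 2/9 = 3*(⅓) - 2*⅑ = 1 - 2/9 = 7/9)
I(-8, 18)*(417 + 406) = 7*(417 + 406)/9 = (7/9)*823 = 5761/9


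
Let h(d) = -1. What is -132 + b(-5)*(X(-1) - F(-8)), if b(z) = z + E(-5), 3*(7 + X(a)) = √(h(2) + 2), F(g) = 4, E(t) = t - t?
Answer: -236/3 ≈ -78.667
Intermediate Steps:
E(t) = 0
X(a) = -20/3 (X(a) = -7 + √(-1 + 2)/3 = -7 + √1/3 = -7 + (⅓)*1 = -7 + ⅓ = -20/3)
b(z) = z (b(z) = z + 0 = z)
-132 + b(-5)*(X(-1) - F(-8)) = -132 - 5*(-20/3 - 1*4) = -132 - 5*(-20/3 - 4) = -132 - 5*(-32/3) = -132 + 160/3 = -236/3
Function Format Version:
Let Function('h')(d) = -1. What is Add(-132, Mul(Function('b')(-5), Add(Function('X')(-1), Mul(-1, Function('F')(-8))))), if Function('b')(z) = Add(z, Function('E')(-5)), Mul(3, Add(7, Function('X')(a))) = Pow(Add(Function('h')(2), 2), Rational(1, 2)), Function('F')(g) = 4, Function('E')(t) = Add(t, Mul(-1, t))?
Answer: Rational(-236, 3) ≈ -78.667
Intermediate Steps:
Function('E')(t) = 0
Function('X')(a) = Rational(-20, 3) (Function('X')(a) = Add(-7, Mul(Rational(1, 3), Pow(Add(-1, 2), Rational(1, 2)))) = Add(-7, Mul(Rational(1, 3), Pow(1, Rational(1, 2)))) = Add(-7, Mul(Rational(1, 3), 1)) = Add(-7, Rational(1, 3)) = Rational(-20, 3))
Function('b')(z) = z (Function('b')(z) = Add(z, 0) = z)
Add(-132, Mul(Function('b')(-5), Add(Function('X')(-1), Mul(-1, Function('F')(-8))))) = Add(-132, Mul(-5, Add(Rational(-20, 3), Mul(-1, 4)))) = Add(-132, Mul(-5, Add(Rational(-20, 3), -4))) = Add(-132, Mul(-5, Rational(-32, 3))) = Add(-132, Rational(160, 3)) = Rational(-236, 3)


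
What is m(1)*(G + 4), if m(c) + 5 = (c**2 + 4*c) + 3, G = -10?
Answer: -18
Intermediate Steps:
m(c) = -2 + c**2 + 4*c (m(c) = -5 + ((c**2 + 4*c) + 3) = -5 + (3 + c**2 + 4*c) = -2 + c**2 + 4*c)
m(1)*(G + 4) = (-2 + 1**2 + 4*1)*(-10 + 4) = (-2 + 1 + 4)*(-6) = 3*(-6) = -18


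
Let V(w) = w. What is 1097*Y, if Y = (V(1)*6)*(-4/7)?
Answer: -26328/7 ≈ -3761.1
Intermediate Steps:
Y = -24/7 (Y = (1*6)*(-4/7) = 6*(-4*1/7) = 6*(-4/7) = -24/7 ≈ -3.4286)
1097*Y = 1097*(-24/7) = -26328/7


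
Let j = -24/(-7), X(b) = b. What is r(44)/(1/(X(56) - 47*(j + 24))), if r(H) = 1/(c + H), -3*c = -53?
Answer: -25896/1295 ≈ -19.997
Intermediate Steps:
c = 53/3 (c = -⅓*(-53) = 53/3 ≈ 17.667)
r(H) = 1/(53/3 + H)
j = 24/7 (j = -24*(-⅐) = 24/7 ≈ 3.4286)
r(44)/(1/(X(56) - 47*(j + 24))) = (3/(53 + 3*44))/(1/(56 - 47*(24/7 + 24))) = (3/(53 + 132))/(1/(56 - 47*192/7)) = (3/185)/(1/(56 - 9024/7)) = (3*(1/185))/(1/(-8632/7)) = 3/(185*(-7/8632)) = (3/185)*(-8632/7) = -25896/1295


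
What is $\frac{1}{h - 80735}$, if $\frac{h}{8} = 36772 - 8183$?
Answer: $\frac{1}{147977} \approx 6.7578 \cdot 10^{-6}$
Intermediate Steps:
$h = 228712$ ($h = 8 \left(36772 - 8183\right) = 8 \cdot 28589 = 228712$)
$\frac{1}{h - 80735} = \frac{1}{228712 - 80735} = \frac{1}{147977}$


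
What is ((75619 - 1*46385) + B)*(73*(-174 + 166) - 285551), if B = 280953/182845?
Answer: -305911030703041/36569 ≈ -8.3653e+9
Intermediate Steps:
B = 280953/182845 (B = 280953*(1/182845) = 280953/182845 ≈ 1.5366)
((75619 - 1*46385) + B)*(73*(-174 + 166) - 285551) = ((75619 - 1*46385) + 280953/182845)*(73*(-174 + 166) - 285551) = ((75619 - 46385) + 280953/182845)*(73*(-8) - 285551) = (29234 + 280953/182845)*(-584 - 285551) = (5345571683/182845)*(-286135) = -305911030703041/36569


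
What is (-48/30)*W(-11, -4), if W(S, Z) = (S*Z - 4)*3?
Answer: -192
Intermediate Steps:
W(S, Z) = -12 + 3*S*Z (W(S, Z) = (-4 + S*Z)*3 = -12 + 3*S*Z)
(-48/30)*W(-11, -4) = (-48/30)*(-12 + 3*(-11)*(-4)) = (-48*1/30)*(-12 + 132) = -8/5*120 = -192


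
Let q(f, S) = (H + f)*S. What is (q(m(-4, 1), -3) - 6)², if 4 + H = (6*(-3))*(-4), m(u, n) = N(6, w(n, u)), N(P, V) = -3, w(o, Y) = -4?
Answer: 40401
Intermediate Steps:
m(u, n) = -3
H = 68 (H = -4 + (6*(-3))*(-4) = -4 - 18*(-4) = -4 + 72 = 68)
q(f, S) = S*(68 + f) (q(f, S) = (68 + f)*S = S*(68 + f))
(q(m(-4, 1), -3) - 6)² = (-3*(68 - 3) - 6)² = (-3*65 - 6)² = (-195 - 6)² = (-201)² = 40401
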